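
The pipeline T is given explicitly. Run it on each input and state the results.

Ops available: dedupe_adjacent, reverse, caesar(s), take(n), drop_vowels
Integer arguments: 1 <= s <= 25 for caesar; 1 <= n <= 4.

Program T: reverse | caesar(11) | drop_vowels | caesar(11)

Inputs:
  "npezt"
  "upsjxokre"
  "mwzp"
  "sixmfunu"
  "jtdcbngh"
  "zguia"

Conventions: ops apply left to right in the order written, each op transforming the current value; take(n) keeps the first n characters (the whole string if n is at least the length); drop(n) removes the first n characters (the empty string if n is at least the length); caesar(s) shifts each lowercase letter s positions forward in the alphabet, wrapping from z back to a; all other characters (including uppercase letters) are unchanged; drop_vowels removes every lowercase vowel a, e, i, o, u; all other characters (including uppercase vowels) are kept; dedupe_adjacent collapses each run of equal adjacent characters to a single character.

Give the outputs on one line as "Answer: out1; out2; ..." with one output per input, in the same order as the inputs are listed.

"vaj"; "angkoq"; "vsi"; "qjqbieo"; "dcjxy"; "weqcv"

Execution, op by op:
  "npezt" -> "tzepn" -> "ekpay" -> "kpy" -> "vaj"
  "upsjxokre" -> "erkoxjspu" -> "pcvziudaf" -> "pcvzdf" -> "angkoq"
  "mwzp" -> "pzwm" -> "akhx" -> "khx" -> "vsi"
  "sixmfunu" -> "unufmxis" -> "fyfqxitd" -> "fyfqxtd" -> "qjqbieo"
  "jtdcbngh" -> "hgnbcdtj" -> "srymnoeu" -> "srymn" -> "dcjxy"
  "zguia" -> "aiugz" -> "ltfrk" -> "ltfrk" -> "weqcv"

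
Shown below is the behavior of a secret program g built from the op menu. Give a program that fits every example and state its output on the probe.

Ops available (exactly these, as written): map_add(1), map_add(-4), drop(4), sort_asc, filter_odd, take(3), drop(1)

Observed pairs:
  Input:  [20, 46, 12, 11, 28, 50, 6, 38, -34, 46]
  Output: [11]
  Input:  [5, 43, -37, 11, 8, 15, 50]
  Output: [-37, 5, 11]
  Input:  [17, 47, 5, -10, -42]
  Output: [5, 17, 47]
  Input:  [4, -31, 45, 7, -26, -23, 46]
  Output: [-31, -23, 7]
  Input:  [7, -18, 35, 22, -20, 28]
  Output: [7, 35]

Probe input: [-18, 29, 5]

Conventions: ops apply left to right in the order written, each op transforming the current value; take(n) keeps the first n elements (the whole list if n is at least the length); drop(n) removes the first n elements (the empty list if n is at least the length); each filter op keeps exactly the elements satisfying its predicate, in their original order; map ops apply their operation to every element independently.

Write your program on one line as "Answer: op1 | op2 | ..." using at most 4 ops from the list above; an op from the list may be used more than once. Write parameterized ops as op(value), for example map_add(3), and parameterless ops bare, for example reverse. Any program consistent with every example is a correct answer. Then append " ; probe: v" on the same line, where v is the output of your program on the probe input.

filter_odd | sort_asc | take(3) ; probe: [5, 29]

Check, running the answer program on each example:
  [20, 46, 12, 11, 28, 50, 6, 38, -34, 46] -> [11] -> [11] -> [11]
  [5, 43, -37, 11, 8, 15, 50] -> [5, 43, -37, 11, 15] -> [-37, 5, 11, 15, 43] -> [-37, 5, 11]
  [17, 47, 5, -10, -42] -> [17, 47, 5] -> [5, 17, 47] -> [5, 17, 47]
  [4, -31, 45, 7, -26, -23, 46] -> [-31, 45, 7, -23] -> [-31, -23, 7, 45] -> [-31, -23, 7]
  [7, -18, 35, 22, -20, 28] -> [7, 35] -> [7, 35] -> [7, 35]
  probe: [-18, 29, 5] -> [29, 5] -> [5, 29] -> [5, 29]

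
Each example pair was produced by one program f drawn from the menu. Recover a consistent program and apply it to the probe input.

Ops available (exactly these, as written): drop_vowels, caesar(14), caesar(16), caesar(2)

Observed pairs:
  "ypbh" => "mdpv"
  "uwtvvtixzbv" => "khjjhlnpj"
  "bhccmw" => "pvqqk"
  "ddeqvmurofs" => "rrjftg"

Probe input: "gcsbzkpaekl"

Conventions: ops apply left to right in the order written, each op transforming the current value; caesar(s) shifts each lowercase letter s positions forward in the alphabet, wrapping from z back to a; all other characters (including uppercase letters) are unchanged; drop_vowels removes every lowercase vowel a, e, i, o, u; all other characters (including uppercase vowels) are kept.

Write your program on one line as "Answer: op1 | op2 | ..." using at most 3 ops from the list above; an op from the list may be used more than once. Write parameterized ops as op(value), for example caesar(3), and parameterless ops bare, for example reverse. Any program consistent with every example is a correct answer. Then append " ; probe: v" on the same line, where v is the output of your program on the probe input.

drop_vowels | caesar(14) | drop_vowels ; probe: "qgpnydyz"

Check, running the answer program on each example:
  "ypbh" -> "ypbh" -> "mdpv" -> "mdpv"
  "uwtvvtixzbv" -> "wtvvtxzbv" -> "khjjhlnpj" -> "khjjhlnpj"
  "bhccmw" -> "bhccmw" -> "pvqqak" -> "pvqqk"
  "ddeqvmurofs" -> "ddqvmrfs" -> "rrejaftg" -> "rrjftg"
  probe: "gcsbzkpaekl" -> "gcsbzkpkl" -> "uqgpnydyz" -> "qgpnydyz"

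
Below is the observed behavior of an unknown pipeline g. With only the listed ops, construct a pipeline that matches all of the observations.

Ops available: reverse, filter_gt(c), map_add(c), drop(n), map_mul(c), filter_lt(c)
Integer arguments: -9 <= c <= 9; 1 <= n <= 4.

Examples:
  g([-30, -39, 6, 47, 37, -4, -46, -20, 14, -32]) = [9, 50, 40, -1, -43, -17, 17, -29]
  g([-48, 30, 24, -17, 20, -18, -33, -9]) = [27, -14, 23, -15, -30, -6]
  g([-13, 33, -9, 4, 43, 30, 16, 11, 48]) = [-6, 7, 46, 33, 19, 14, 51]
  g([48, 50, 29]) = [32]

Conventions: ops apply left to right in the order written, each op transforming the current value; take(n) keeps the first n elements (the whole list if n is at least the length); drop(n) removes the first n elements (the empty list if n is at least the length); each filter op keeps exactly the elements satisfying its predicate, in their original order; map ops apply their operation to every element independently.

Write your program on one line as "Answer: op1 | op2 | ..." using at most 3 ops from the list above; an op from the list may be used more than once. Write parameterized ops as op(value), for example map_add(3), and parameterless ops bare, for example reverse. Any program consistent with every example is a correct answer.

drop(2) | map_add(3)

Check, running the answer program on each example:
  [-30, -39, 6, 47, 37, -4, -46, -20, 14, -32] -> [6, 47, 37, -4, -46, -20, 14, -32] -> [9, 50, 40, -1, -43, -17, 17, -29]
  [-48, 30, 24, -17, 20, -18, -33, -9] -> [24, -17, 20, -18, -33, -9] -> [27, -14, 23, -15, -30, -6]
  [-13, 33, -9, 4, 43, 30, 16, 11, 48] -> [-9, 4, 43, 30, 16, 11, 48] -> [-6, 7, 46, 33, 19, 14, 51]
  [48, 50, 29] -> [29] -> [32]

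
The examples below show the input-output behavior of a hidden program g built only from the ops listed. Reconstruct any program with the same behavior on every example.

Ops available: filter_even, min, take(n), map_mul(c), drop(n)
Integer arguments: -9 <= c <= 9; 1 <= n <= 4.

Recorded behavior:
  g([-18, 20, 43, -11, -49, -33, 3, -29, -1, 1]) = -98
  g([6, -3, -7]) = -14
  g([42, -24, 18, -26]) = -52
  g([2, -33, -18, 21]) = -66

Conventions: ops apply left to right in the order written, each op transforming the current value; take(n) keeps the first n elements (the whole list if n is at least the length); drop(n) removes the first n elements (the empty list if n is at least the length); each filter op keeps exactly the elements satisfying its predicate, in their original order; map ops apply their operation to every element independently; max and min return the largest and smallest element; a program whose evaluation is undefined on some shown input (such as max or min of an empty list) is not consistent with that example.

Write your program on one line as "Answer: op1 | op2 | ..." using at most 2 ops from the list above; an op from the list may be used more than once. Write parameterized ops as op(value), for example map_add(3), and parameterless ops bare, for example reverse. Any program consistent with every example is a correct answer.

map_mul(2) | min

Check, running the answer program on each example:
  [-18, 20, 43, -11, -49, -33, 3, -29, -1, 1] -> [-36, 40, 86, -22, -98, -66, 6, -58, -2, 2] -> -98
  [6, -3, -7] -> [12, -6, -14] -> -14
  [42, -24, 18, -26] -> [84, -48, 36, -52] -> -52
  [2, -33, -18, 21] -> [4, -66, -36, 42] -> -66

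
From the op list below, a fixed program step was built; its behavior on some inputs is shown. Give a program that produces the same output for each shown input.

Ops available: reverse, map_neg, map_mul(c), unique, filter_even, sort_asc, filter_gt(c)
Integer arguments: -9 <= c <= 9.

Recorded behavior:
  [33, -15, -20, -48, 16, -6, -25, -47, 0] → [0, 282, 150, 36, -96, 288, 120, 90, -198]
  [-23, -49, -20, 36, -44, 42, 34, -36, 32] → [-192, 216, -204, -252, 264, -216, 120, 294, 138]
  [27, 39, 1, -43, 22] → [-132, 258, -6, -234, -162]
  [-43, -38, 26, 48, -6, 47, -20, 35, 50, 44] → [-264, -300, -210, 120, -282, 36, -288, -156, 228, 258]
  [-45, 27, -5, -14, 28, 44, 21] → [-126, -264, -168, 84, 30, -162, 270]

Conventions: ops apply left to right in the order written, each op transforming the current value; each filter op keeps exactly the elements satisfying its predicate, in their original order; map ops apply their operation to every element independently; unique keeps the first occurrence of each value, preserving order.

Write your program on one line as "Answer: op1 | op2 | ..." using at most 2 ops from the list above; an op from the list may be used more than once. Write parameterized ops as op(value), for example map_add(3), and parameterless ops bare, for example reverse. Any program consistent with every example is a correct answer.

reverse | map_mul(-6)

Check, running the answer program on each example:
  [33, -15, -20, -48, 16, -6, -25, -47, 0] -> [0, -47, -25, -6, 16, -48, -20, -15, 33] -> [0, 282, 150, 36, -96, 288, 120, 90, -198]
  [-23, -49, -20, 36, -44, 42, 34, -36, 32] -> [32, -36, 34, 42, -44, 36, -20, -49, -23] -> [-192, 216, -204, -252, 264, -216, 120, 294, 138]
  [27, 39, 1, -43, 22] -> [22, -43, 1, 39, 27] -> [-132, 258, -6, -234, -162]
  [-43, -38, 26, 48, -6, 47, -20, 35, 50, 44] -> [44, 50, 35, -20, 47, -6, 48, 26, -38, -43] -> [-264, -300, -210, 120, -282, 36, -288, -156, 228, 258]
  [-45, 27, -5, -14, 28, 44, 21] -> [21, 44, 28, -14, -5, 27, -45] -> [-126, -264, -168, 84, 30, -162, 270]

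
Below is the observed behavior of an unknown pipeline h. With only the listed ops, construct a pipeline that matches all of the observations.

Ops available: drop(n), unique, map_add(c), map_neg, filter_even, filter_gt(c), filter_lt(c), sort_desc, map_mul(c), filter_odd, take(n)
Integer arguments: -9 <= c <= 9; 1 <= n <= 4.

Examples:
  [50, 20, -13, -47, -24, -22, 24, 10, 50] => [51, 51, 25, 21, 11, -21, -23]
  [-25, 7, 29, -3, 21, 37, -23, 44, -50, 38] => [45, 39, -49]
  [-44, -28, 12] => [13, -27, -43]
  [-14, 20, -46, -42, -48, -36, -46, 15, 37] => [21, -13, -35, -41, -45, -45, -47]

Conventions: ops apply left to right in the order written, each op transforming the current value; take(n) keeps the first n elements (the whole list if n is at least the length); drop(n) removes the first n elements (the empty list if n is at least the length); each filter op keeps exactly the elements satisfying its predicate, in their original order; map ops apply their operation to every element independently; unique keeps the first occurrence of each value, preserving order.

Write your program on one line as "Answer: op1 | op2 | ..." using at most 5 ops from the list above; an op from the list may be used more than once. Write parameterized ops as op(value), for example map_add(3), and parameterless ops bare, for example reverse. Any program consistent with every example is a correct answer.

filter_even | map_add(7) | map_add(-6) | sort_desc

Check, running the answer program on each example:
  [50, 20, -13, -47, -24, -22, 24, 10, 50] -> [50, 20, -24, -22, 24, 10, 50] -> [57, 27, -17, -15, 31, 17, 57] -> [51, 21, -23, -21, 25, 11, 51] -> [51, 51, 25, 21, 11, -21, -23]
  [-25, 7, 29, -3, 21, 37, -23, 44, -50, 38] -> [44, -50, 38] -> [51, -43, 45] -> [45, -49, 39] -> [45, 39, -49]
  [-44, -28, 12] -> [-44, -28, 12] -> [-37, -21, 19] -> [-43, -27, 13] -> [13, -27, -43]
  [-14, 20, -46, -42, -48, -36, -46, 15, 37] -> [-14, 20, -46, -42, -48, -36, -46] -> [-7, 27, -39, -35, -41, -29, -39] -> [-13, 21, -45, -41, -47, -35, -45] -> [21, -13, -35, -41, -45, -45, -47]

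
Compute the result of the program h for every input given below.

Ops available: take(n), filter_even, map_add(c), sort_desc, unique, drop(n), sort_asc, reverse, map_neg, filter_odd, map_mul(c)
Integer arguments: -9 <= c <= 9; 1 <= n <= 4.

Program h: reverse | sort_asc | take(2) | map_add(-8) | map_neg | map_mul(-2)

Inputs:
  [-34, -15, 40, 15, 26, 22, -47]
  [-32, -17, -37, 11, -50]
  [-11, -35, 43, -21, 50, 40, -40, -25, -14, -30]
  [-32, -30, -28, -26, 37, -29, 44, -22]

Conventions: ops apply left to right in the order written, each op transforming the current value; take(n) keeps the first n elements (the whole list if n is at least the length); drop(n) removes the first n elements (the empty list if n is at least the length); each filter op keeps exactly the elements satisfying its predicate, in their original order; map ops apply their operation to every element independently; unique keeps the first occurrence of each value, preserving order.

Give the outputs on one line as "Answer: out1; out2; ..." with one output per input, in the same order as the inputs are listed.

[-110, -84]; [-116, -90]; [-96, -86]; [-80, -76]

Execution, op by op:
  [-34, -15, 40, 15, 26, 22, -47] -> [-47, 22, 26, 15, 40, -15, -34] -> [-47, -34, -15, 15, 22, 26, 40] -> [-47, -34] -> [-55, -42] -> [55, 42] -> [-110, -84]
  [-32, -17, -37, 11, -50] -> [-50, 11, -37, -17, -32] -> [-50, -37, -32, -17, 11] -> [-50, -37] -> [-58, -45] -> [58, 45] -> [-116, -90]
  [-11, -35, 43, -21, 50, 40, -40, -25, -14, -30] -> [-30, -14, -25, -40, 40, 50, -21, 43, -35, -11] -> [-40, -35, -30, -25, -21, -14, -11, 40, 43, 50] -> [-40, -35] -> [-48, -43] -> [48, 43] -> [-96, -86]
  [-32, -30, -28, -26, 37, -29, 44, -22] -> [-22, 44, -29, 37, -26, -28, -30, -32] -> [-32, -30, -29, -28, -26, -22, 37, 44] -> [-32, -30] -> [-40, -38] -> [40, 38] -> [-80, -76]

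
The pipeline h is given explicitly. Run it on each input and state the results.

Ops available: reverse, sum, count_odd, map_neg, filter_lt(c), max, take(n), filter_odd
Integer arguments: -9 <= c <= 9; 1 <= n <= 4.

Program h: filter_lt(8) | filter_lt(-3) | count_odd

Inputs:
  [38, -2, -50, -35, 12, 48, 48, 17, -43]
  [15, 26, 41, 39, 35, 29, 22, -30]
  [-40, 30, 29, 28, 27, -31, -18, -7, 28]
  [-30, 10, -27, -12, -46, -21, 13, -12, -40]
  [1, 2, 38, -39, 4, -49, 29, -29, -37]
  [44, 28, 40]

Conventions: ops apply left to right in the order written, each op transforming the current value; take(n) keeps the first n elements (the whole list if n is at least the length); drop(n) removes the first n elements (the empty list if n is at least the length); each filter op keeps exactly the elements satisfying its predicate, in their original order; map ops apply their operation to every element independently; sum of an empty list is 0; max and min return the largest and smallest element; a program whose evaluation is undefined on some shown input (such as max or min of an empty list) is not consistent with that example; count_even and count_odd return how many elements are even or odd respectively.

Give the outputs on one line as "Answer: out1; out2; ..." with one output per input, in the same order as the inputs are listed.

2; 0; 2; 2; 4; 0

Execution, op by op:
  [38, -2, -50, -35, 12, 48, 48, 17, -43] -> [-2, -50, -35, -43] -> [-50, -35, -43] -> 2
  [15, 26, 41, 39, 35, 29, 22, -30] -> [-30] -> [-30] -> 0
  [-40, 30, 29, 28, 27, -31, -18, -7, 28] -> [-40, -31, -18, -7] -> [-40, -31, -18, -7] -> 2
  [-30, 10, -27, -12, -46, -21, 13, -12, -40] -> [-30, -27, -12, -46, -21, -12, -40] -> [-30, -27, -12, -46, -21, -12, -40] -> 2
  [1, 2, 38, -39, 4, -49, 29, -29, -37] -> [1, 2, -39, 4, -49, -29, -37] -> [-39, -49, -29, -37] -> 4
  [44, 28, 40] -> [] -> [] -> 0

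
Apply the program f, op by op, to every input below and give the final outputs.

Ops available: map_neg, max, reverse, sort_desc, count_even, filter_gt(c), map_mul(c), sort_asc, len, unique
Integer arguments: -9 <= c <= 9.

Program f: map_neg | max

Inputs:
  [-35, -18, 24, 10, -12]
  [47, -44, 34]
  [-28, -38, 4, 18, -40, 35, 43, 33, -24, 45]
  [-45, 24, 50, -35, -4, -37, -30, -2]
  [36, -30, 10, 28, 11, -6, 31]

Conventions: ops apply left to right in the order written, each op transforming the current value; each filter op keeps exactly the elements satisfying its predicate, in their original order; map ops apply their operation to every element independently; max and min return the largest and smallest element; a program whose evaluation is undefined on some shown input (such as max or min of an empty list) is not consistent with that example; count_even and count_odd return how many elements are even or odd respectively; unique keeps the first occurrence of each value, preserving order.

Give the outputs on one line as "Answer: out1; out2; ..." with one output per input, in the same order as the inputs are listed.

Execution, op by op:
  [-35, -18, 24, 10, -12] -> [35, 18, -24, -10, 12] -> 35
  [47, -44, 34] -> [-47, 44, -34] -> 44
  [-28, -38, 4, 18, -40, 35, 43, 33, -24, 45] -> [28, 38, -4, -18, 40, -35, -43, -33, 24, -45] -> 40
  [-45, 24, 50, -35, -4, -37, -30, -2] -> [45, -24, -50, 35, 4, 37, 30, 2] -> 45
  [36, -30, 10, 28, 11, -6, 31] -> [-36, 30, -10, -28, -11, 6, -31] -> 30

35; 44; 40; 45; 30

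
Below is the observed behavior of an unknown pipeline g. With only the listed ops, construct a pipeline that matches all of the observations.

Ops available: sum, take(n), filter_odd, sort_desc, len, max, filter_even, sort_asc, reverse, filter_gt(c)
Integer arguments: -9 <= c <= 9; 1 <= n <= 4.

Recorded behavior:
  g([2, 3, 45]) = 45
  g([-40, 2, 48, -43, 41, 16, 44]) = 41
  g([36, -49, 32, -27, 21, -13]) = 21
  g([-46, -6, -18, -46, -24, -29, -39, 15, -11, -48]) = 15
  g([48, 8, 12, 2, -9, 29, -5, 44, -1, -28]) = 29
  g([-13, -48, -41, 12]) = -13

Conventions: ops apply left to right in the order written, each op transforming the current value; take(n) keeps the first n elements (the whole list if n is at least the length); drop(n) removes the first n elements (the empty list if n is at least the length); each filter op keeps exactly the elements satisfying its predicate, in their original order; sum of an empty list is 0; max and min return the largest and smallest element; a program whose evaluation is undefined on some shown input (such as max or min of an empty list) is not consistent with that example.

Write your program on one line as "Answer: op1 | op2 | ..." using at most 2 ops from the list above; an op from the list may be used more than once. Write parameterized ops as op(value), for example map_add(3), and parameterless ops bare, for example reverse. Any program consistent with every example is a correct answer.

filter_odd | max

Check, running the answer program on each example:
  [2, 3, 45] -> [3, 45] -> 45
  [-40, 2, 48, -43, 41, 16, 44] -> [-43, 41] -> 41
  [36, -49, 32, -27, 21, -13] -> [-49, -27, 21, -13] -> 21
  [-46, -6, -18, -46, -24, -29, -39, 15, -11, -48] -> [-29, -39, 15, -11] -> 15
  [48, 8, 12, 2, -9, 29, -5, 44, -1, -28] -> [-9, 29, -5, -1] -> 29
  [-13, -48, -41, 12] -> [-13, -41] -> -13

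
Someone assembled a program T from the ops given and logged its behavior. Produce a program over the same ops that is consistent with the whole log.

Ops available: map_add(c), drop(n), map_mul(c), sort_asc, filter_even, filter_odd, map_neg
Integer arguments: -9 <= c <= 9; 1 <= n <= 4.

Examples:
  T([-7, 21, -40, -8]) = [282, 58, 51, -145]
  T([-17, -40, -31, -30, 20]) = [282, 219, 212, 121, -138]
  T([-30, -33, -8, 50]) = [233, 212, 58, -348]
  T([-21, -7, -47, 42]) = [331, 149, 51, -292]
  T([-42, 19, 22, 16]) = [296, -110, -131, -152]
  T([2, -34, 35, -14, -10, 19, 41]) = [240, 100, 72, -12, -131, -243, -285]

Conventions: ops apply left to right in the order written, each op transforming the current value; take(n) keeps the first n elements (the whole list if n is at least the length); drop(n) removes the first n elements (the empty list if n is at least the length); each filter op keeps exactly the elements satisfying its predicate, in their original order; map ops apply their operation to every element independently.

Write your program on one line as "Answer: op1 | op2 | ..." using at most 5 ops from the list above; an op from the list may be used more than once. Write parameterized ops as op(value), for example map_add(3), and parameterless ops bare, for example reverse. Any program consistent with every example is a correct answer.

map_mul(7) | sort_asc | map_neg | map_add(2)

Check, running the answer program on each example:
  [-7, 21, -40, -8] -> [-49, 147, -280, -56] -> [-280, -56, -49, 147] -> [280, 56, 49, -147] -> [282, 58, 51, -145]
  [-17, -40, -31, -30, 20] -> [-119, -280, -217, -210, 140] -> [-280, -217, -210, -119, 140] -> [280, 217, 210, 119, -140] -> [282, 219, 212, 121, -138]
  [-30, -33, -8, 50] -> [-210, -231, -56, 350] -> [-231, -210, -56, 350] -> [231, 210, 56, -350] -> [233, 212, 58, -348]
  [-21, -7, -47, 42] -> [-147, -49, -329, 294] -> [-329, -147, -49, 294] -> [329, 147, 49, -294] -> [331, 149, 51, -292]
  [-42, 19, 22, 16] -> [-294, 133, 154, 112] -> [-294, 112, 133, 154] -> [294, -112, -133, -154] -> [296, -110, -131, -152]
  [2, -34, 35, -14, -10, 19, 41] -> [14, -238, 245, -98, -70, 133, 287] -> [-238, -98, -70, 14, 133, 245, 287] -> [238, 98, 70, -14, -133, -245, -287] -> [240, 100, 72, -12, -131, -243, -285]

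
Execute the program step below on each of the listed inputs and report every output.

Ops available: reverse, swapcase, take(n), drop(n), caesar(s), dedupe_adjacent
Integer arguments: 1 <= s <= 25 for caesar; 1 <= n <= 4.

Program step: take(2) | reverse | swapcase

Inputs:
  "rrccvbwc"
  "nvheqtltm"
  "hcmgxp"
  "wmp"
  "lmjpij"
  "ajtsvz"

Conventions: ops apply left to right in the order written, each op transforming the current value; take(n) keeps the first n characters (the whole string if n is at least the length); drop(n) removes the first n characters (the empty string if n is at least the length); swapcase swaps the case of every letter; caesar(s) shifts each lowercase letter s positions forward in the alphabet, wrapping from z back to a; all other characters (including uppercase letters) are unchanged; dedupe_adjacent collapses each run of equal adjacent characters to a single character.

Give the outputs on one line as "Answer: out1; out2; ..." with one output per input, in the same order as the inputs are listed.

"RR"; "VN"; "CH"; "MW"; "ML"; "JA"

Execution, op by op:
  "rrccvbwc" -> "rr" -> "rr" -> "RR"
  "nvheqtltm" -> "nv" -> "vn" -> "VN"
  "hcmgxp" -> "hc" -> "ch" -> "CH"
  "wmp" -> "wm" -> "mw" -> "MW"
  "lmjpij" -> "lm" -> "ml" -> "ML"
  "ajtsvz" -> "aj" -> "ja" -> "JA"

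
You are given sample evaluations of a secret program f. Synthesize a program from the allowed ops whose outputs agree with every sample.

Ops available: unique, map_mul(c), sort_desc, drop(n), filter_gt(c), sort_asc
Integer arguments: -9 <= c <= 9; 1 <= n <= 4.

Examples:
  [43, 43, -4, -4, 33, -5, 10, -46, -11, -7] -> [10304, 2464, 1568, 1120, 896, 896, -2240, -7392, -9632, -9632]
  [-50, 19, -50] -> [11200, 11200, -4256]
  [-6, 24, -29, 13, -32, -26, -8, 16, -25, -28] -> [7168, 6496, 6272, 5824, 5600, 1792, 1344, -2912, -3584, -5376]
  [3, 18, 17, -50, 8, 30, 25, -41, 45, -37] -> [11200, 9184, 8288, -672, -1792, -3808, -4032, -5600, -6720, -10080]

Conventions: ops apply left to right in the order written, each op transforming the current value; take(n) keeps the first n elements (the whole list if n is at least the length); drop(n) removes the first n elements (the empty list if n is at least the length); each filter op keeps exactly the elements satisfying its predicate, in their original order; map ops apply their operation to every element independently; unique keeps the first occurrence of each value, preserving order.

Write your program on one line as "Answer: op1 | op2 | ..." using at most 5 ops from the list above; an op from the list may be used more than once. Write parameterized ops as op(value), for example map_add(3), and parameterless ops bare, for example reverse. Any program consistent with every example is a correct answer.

map_mul(4) | map_mul(7) | sort_desc | map_mul(-8) | sort_desc

Check, running the answer program on each example:
  [43, 43, -4, -4, 33, -5, 10, -46, -11, -7] -> [172, 172, -16, -16, 132, -20, 40, -184, -44, -28] -> [1204, 1204, -112, -112, 924, -140, 280, -1288, -308, -196] -> [1204, 1204, 924, 280, -112, -112, -140, -196, -308, -1288] -> [-9632, -9632, -7392, -2240, 896, 896, 1120, 1568, 2464, 10304] -> [10304, 2464, 1568, 1120, 896, 896, -2240, -7392, -9632, -9632]
  [-50, 19, -50] -> [-200, 76, -200] -> [-1400, 532, -1400] -> [532, -1400, -1400] -> [-4256, 11200, 11200] -> [11200, 11200, -4256]
  [-6, 24, -29, 13, -32, -26, -8, 16, -25, -28] -> [-24, 96, -116, 52, -128, -104, -32, 64, -100, -112] -> [-168, 672, -812, 364, -896, -728, -224, 448, -700, -784] -> [672, 448, 364, -168, -224, -700, -728, -784, -812, -896] -> [-5376, -3584, -2912, 1344, 1792, 5600, 5824, 6272, 6496, 7168] -> [7168, 6496, 6272, 5824, 5600, 1792, 1344, -2912, -3584, -5376]
  [3, 18, 17, -50, 8, 30, 25, -41, 45, -37] -> [12, 72, 68, -200, 32, 120, 100, -164, 180, -148] -> [84, 504, 476, -1400, 224, 840, 700, -1148, 1260, -1036] -> [1260, 840, 700, 504, 476, 224, 84, -1036, -1148, -1400] -> [-10080, -6720, -5600, -4032, -3808, -1792, -672, 8288, 9184, 11200] -> [11200, 9184, 8288, -672, -1792, -3808, -4032, -5600, -6720, -10080]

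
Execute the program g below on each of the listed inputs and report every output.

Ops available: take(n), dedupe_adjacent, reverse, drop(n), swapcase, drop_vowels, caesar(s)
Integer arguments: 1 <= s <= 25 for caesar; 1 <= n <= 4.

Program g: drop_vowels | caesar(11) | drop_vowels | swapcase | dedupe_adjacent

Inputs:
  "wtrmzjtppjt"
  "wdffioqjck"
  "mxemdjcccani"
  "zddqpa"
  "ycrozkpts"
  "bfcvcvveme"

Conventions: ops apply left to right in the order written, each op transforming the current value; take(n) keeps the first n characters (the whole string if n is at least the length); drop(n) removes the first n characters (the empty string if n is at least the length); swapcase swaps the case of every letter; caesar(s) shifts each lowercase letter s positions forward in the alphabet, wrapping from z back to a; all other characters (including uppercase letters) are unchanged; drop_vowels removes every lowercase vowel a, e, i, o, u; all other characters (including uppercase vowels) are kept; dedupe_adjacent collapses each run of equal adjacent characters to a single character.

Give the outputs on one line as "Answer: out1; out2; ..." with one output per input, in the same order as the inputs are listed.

"HCXK"; "HQBNV"; "XNY"; "KB"; "JNCKVD"; "MQNGNGX"

Execution, op by op:
  "wtrmzjtppjt" -> "wtrmzjtppjt" -> "hecxkueaaue" -> "hcxk" -> "HCXK" -> "HCXK"
  "wdffioqjck" -> "wdffqjck" -> "hoqqbunv" -> "hqqbnv" -> "HQQBNV" -> "HQBNV"
  "mxemdjcccani" -> "mxmdjcccn" -> "xixounnny" -> "xxnnny" -> "XXNNNY" -> "XNY"
  "zddqpa" -> "zddqp" -> "kooba" -> "kb" -> "KB" -> "KB"
  "ycrozkpts" -> "ycrzkpts" -> "jnckvaed" -> "jnckvd" -> "JNCKVD" -> "JNCKVD"
  "bfcvcvveme" -> "bfcvcvvm" -> "mqngnggx" -> "mqngnggx" -> "MQNGNGGX" -> "MQNGNGX"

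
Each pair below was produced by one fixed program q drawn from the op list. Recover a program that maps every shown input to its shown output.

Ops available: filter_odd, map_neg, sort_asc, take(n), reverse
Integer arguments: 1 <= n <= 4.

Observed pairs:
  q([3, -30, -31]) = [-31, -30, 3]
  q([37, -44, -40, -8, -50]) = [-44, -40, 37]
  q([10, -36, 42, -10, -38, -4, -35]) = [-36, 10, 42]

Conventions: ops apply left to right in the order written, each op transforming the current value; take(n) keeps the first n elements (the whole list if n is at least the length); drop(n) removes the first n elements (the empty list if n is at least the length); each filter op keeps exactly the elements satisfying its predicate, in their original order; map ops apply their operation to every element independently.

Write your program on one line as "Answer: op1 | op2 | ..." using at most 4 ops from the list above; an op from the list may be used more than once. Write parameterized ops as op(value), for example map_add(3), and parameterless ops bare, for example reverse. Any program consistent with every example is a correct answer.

map_neg | take(3) | map_neg | sort_asc

Check, running the answer program on each example:
  [3, -30, -31] -> [-3, 30, 31] -> [-3, 30, 31] -> [3, -30, -31] -> [-31, -30, 3]
  [37, -44, -40, -8, -50] -> [-37, 44, 40, 8, 50] -> [-37, 44, 40] -> [37, -44, -40] -> [-44, -40, 37]
  [10, -36, 42, -10, -38, -4, -35] -> [-10, 36, -42, 10, 38, 4, 35] -> [-10, 36, -42] -> [10, -36, 42] -> [-36, 10, 42]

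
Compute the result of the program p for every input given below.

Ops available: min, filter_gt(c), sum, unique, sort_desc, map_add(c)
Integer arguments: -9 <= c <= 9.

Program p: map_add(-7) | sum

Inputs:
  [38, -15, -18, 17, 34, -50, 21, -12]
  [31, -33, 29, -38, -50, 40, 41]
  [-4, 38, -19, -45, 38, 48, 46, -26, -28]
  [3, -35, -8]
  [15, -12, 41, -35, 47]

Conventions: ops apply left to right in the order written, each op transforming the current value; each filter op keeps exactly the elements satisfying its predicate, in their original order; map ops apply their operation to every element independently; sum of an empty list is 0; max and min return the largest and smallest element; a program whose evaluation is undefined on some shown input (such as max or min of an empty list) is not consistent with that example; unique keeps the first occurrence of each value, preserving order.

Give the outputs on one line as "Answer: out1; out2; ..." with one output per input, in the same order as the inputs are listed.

Execution, op by op:
  [38, -15, -18, 17, 34, -50, 21, -12] -> [31, -22, -25, 10, 27, -57, 14, -19] -> -41
  [31, -33, 29, -38, -50, 40, 41] -> [24, -40, 22, -45, -57, 33, 34] -> -29
  [-4, 38, -19, -45, 38, 48, 46, -26, -28] -> [-11, 31, -26, -52, 31, 41, 39, -33, -35] -> -15
  [3, -35, -8] -> [-4, -42, -15] -> -61
  [15, -12, 41, -35, 47] -> [8, -19, 34, -42, 40] -> 21

-41; -29; -15; -61; 21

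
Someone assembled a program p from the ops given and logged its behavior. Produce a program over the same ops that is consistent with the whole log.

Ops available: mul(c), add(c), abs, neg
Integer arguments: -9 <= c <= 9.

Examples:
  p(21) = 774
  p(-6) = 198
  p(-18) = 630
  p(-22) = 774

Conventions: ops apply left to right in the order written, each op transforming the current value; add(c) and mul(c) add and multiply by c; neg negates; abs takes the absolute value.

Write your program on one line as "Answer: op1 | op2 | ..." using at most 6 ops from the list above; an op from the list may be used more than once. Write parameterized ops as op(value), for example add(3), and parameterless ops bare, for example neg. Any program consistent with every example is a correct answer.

mul(-4) | mul(9) | add(-9) | add(-9) | abs

Check, running the answer program on each example:
  21 -> -84 -> -756 -> -765 -> -774 -> 774
  -6 -> 24 -> 216 -> 207 -> 198 -> 198
  -18 -> 72 -> 648 -> 639 -> 630 -> 630
  -22 -> 88 -> 792 -> 783 -> 774 -> 774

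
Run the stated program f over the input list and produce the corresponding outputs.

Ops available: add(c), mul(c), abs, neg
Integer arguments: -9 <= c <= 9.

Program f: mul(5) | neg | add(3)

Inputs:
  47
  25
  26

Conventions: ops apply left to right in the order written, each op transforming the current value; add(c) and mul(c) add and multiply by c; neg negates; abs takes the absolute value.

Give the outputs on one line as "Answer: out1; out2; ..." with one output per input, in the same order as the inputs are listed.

-232; -122; -127

Execution, op by op:
  47 -> 235 -> -235 -> -232
  25 -> 125 -> -125 -> -122
  26 -> 130 -> -130 -> -127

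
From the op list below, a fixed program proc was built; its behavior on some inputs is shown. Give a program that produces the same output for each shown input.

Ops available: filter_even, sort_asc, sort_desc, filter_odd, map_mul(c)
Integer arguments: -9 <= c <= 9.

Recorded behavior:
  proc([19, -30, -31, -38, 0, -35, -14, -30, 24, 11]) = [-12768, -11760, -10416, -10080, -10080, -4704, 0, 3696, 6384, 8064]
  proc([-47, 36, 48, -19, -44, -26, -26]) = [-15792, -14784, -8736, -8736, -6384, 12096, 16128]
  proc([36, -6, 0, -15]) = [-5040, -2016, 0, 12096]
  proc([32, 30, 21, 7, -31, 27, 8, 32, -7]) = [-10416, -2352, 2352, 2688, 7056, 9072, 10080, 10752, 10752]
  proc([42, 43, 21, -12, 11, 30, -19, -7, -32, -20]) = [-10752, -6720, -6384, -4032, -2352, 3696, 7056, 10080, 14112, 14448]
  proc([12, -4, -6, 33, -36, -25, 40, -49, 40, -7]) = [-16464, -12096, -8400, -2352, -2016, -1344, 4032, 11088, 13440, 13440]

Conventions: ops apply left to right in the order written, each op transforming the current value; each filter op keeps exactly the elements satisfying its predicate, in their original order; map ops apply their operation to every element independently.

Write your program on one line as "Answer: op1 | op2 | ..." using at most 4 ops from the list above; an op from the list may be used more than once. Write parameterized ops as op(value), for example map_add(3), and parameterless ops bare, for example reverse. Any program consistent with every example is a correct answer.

map_mul(-7) | map_mul(6) | map_mul(-8) | sort_asc

Check, running the answer program on each example:
  [19, -30, -31, -38, 0, -35, -14, -30, 24, 11] -> [-133, 210, 217, 266, 0, 245, 98, 210, -168, -77] -> [-798, 1260, 1302, 1596, 0, 1470, 588, 1260, -1008, -462] -> [6384, -10080, -10416, -12768, 0, -11760, -4704, -10080, 8064, 3696] -> [-12768, -11760, -10416, -10080, -10080, -4704, 0, 3696, 6384, 8064]
  [-47, 36, 48, -19, -44, -26, -26] -> [329, -252, -336, 133, 308, 182, 182] -> [1974, -1512, -2016, 798, 1848, 1092, 1092] -> [-15792, 12096, 16128, -6384, -14784, -8736, -8736] -> [-15792, -14784, -8736, -8736, -6384, 12096, 16128]
  [36, -6, 0, -15] -> [-252, 42, 0, 105] -> [-1512, 252, 0, 630] -> [12096, -2016, 0, -5040] -> [-5040, -2016, 0, 12096]
  [32, 30, 21, 7, -31, 27, 8, 32, -7] -> [-224, -210, -147, -49, 217, -189, -56, -224, 49] -> [-1344, -1260, -882, -294, 1302, -1134, -336, -1344, 294] -> [10752, 10080, 7056, 2352, -10416, 9072, 2688, 10752, -2352] -> [-10416, -2352, 2352, 2688, 7056, 9072, 10080, 10752, 10752]
  [42, 43, 21, -12, 11, 30, -19, -7, -32, -20] -> [-294, -301, -147, 84, -77, -210, 133, 49, 224, 140] -> [-1764, -1806, -882, 504, -462, -1260, 798, 294, 1344, 840] -> [14112, 14448, 7056, -4032, 3696, 10080, -6384, -2352, -10752, -6720] -> [-10752, -6720, -6384, -4032, -2352, 3696, 7056, 10080, 14112, 14448]
  [12, -4, -6, 33, -36, -25, 40, -49, 40, -7] -> [-84, 28, 42, -231, 252, 175, -280, 343, -280, 49] -> [-504, 168, 252, -1386, 1512, 1050, -1680, 2058, -1680, 294] -> [4032, -1344, -2016, 11088, -12096, -8400, 13440, -16464, 13440, -2352] -> [-16464, -12096, -8400, -2352, -2016, -1344, 4032, 11088, 13440, 13440]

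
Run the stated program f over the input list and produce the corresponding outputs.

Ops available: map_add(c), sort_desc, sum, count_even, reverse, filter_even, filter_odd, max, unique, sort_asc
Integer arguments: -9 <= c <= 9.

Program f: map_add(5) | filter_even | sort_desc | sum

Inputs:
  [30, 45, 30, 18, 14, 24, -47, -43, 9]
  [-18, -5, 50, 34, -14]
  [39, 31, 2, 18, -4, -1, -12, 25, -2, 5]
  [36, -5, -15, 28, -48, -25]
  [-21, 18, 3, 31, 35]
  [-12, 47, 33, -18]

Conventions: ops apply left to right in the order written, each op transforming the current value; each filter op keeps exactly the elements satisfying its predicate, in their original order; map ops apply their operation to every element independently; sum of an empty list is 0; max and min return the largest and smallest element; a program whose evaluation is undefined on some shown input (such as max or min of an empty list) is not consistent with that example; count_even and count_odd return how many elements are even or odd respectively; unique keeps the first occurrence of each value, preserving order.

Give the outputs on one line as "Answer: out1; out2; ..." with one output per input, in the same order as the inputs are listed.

Execution, op by op:
  [30, 45, 30, 18, 14, 24, -47, -43, 9] -> [35, 50, 35, 23, 19, 29, -42, -38, 14] -> [50, -42, -38, 14] -> [50, 14, -38, -42] -> -16
  [-18, -5, 50, 34, -14] -> [-13, 0, 55, 39, -9] -> [0] -> [0] -> 0
  [39, 31, 2, 18, -4, -1, -12, 25, -2, 5] -> [44, 36, 7, 23, 1, 4, -7, 30, 3, 10] -> [44, 36, 4, 30, 10] -> [44, 36, 30, 10, 4] -> 124
  [36, -5, -15, 28, -48, -25] -> [41, 0, -10, 33, -43, -20] -> [0, -10, -20] -> [0, -10, -20] -> -30
  [-21, 18, 3, 31, 35] -> [-16, 23, 8, 36, 40] -> [-16, 8, 36, 40] -> [40, 36, 8, -16] -> 68
  [-12, 47, 33, -18] -> [-7, 52, 38, -13] -> [52, 38] -> [52, 38] -> 90

-16; 0; 124; -30; 68; 90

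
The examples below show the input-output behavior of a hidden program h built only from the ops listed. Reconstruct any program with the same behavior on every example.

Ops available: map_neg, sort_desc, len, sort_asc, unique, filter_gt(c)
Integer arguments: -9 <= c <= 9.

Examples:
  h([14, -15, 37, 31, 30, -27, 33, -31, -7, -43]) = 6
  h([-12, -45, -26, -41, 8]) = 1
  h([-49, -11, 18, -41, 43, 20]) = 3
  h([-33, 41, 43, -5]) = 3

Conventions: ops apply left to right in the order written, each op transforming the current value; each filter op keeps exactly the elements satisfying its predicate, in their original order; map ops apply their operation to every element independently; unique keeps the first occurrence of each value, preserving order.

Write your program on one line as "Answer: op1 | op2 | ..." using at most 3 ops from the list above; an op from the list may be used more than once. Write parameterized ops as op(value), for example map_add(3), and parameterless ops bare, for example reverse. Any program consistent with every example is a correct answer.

filter_gt(-9) | len

Check, running the answer program on each example:
  [14, -15, 37, 31, 30, -27, 33, -31, -7, -43] -> [14, 37, 31, 30, 33, -7] -> 6
  [-12, -45, -26, -41, 8] -> [8] -> 1
  [-49, -11, 18, -41, 43, 20] -> [18, 43, 20] -> 3
  [-33, 41, 43, -5] -> [41, 43, -5] -> 3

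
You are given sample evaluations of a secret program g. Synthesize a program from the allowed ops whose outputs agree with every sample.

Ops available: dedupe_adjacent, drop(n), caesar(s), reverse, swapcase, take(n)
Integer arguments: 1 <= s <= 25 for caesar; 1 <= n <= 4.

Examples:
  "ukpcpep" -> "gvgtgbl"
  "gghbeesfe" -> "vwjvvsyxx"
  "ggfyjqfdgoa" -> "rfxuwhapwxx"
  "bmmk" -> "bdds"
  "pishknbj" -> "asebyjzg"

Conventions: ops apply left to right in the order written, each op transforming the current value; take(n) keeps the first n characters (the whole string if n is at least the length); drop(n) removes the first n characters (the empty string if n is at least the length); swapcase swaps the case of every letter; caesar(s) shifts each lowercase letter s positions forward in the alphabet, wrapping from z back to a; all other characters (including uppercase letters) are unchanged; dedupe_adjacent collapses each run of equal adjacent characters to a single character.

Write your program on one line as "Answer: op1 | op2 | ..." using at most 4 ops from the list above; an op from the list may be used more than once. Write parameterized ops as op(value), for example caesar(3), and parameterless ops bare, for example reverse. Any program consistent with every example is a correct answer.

caesar(17) | swapcase | reverse | swapcase

Check, running the answer program on each example:
  "ukpcpep" -> "lbgtgvg" -> "LBGTGVG" -> "GVGTGBL" -> "gvgtgbl"
  "gghbeesfe" -> "xxysvvjwv" -> "XXYSVVJWV" -> "VWJVVSYXX" -> "vwjvvsyxx"
  "ggfyjqfdgoa" -> "xxwpahwuxfr" -> "XXWPAHWUXFR" -> "RFXUWHAPWXX" -> "rfxuwhapwxx"
  "bmmk" -> "sddb" -> "SDDB" -> "BDDS" -> "bdds"
  "pishknbj" -> "gzjybesa" -> "GZJYBESA" -> "ASEBYJZG" -> "asebyjzg"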